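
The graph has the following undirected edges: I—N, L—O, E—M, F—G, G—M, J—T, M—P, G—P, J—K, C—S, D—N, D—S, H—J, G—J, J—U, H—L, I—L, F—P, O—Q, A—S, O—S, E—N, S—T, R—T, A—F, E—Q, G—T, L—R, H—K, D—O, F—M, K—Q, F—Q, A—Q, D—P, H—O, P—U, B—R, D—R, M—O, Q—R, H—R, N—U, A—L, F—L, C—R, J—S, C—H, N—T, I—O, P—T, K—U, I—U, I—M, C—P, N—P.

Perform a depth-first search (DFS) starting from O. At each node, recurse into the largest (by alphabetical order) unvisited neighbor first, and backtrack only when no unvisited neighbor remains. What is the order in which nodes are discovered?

Visit O
O → S
S → T
T → R
R → Q
Q → K
K → U
U → P
P → N
N → I
I → M
M → G
G → J
J → H
H → L
L → F
F → A
H → C
M → E
N → D
R → B

O → S → T → R → Q → K → U → P → N → I → M → G → J → H → L → F → A → C → E → D → B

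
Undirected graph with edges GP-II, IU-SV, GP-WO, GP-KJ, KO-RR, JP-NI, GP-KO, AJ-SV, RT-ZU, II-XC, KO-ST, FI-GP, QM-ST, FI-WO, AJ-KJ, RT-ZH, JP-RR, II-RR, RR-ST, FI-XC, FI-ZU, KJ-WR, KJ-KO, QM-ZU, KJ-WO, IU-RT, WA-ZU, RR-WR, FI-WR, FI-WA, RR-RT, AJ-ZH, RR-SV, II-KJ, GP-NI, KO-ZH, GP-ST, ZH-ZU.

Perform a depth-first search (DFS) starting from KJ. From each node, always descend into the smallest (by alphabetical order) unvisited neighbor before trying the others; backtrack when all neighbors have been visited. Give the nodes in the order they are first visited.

KJ, AJ, SV, IU, RT, RR, II, GP, FI, WA, ZU, QM, ST, KO, ZH, WO, WR, XC, NI, JP

Visit KJ
KJ → AJ
AJ → SV
SV → IU
IU → RT
RT → RR
RR → II
II → GP
GP → FI
FI → WA
WA → ZU
ZU → QM
QM → ST
ST → KO
KO → ZH
FI → WO
FI → WR
FI → XC
GP → NI
NI → JP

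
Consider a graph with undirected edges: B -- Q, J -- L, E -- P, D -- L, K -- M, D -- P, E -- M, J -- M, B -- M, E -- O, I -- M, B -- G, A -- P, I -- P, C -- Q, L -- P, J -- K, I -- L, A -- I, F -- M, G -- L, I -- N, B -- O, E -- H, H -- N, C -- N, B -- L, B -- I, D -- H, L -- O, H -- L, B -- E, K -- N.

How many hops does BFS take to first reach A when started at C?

3

Level 0: C
Level 1: N, Q
Level 2: B, H, I, K
Level 3: A, D, E, G, J, L, M, O, P
Level 4: F
A first appears at level 3.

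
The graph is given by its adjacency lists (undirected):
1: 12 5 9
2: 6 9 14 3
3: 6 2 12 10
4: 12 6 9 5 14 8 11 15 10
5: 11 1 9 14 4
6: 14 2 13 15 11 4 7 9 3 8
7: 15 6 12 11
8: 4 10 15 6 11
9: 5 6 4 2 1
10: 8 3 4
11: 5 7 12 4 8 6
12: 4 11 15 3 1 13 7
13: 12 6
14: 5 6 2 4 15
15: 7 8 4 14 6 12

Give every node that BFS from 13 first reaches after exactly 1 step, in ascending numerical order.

6, 12

Level 0: 13
Level 1: 6, 12
Level 2: 1, 2, 3, 4, 7, 8, 9, 11, 14, 15
Level 3: 5, 10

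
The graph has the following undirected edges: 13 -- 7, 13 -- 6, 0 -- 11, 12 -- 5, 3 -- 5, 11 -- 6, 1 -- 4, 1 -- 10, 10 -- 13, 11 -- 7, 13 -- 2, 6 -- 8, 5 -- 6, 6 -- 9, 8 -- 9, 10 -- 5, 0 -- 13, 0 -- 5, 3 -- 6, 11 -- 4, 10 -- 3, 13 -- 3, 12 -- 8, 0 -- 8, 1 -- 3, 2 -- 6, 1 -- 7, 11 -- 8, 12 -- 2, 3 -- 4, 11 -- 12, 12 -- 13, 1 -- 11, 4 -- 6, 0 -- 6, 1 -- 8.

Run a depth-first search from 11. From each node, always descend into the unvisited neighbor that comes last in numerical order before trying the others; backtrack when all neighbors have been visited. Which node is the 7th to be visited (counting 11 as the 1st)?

Visit 11
11 → 12
12 → 13
13 → 10
10 → 5
5 → 6
6 → 9
9 → 8
8 → 1
1 → 7
1 → 4
4 → 3
8 → 0
6 → 2

Visit order: 11, 12, 13, 10, 5, 6, 9, 8, 1, 7, 4, 3, 0, 2

9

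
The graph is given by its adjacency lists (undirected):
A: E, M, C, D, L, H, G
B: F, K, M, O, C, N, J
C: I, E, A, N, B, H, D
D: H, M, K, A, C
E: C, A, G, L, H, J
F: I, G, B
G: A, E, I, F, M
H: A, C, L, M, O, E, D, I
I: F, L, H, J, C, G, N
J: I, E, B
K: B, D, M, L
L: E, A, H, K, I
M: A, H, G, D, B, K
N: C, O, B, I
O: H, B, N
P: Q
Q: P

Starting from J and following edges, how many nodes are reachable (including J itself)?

15

BFS from J visits: J, I, E, B, N, L, H, G, F, C, A, O, M, K, D
Reachable nodes: 15 of 17 total.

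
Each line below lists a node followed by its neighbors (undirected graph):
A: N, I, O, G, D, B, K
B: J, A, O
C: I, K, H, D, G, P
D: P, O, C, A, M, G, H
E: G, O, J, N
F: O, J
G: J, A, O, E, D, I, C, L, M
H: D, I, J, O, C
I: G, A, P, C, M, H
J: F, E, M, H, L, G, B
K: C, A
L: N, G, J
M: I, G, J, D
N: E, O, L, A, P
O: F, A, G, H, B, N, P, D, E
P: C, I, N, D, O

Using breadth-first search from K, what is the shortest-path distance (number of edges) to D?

2

Level 0: K
Level 1: A, C
Level 2: B, D, G, H, I, N, O, P
Level 3: E, F, J, L, M
D first appears at level 2.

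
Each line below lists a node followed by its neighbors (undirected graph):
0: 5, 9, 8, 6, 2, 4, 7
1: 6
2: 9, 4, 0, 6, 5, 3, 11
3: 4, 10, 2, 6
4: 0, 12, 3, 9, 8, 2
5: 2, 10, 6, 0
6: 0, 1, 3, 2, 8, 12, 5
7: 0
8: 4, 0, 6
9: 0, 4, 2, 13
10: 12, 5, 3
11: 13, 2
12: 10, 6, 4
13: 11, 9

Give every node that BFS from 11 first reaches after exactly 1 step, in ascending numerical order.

2, 13

Level 0: 11
Level 1: 2, 13
Level 2: 0, 3, 4, 5, 6, 9
Level 3: 1, 7, 8, 10, 12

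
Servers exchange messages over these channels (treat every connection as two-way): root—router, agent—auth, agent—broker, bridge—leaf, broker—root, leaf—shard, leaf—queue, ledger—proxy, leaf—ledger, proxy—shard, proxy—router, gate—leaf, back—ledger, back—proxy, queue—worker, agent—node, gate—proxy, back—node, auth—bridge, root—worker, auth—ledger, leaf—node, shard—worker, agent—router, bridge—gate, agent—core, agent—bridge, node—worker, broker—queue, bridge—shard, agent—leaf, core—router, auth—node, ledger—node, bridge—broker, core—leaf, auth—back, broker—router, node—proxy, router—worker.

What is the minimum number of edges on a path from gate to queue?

2

Level 0: gate
Level 1: bridge, leaf, proxy
Level 2: agent, auth, back, broker, core, ledger, node, queue, router, shard
Level 3: root, worker
queue first appears at level 2.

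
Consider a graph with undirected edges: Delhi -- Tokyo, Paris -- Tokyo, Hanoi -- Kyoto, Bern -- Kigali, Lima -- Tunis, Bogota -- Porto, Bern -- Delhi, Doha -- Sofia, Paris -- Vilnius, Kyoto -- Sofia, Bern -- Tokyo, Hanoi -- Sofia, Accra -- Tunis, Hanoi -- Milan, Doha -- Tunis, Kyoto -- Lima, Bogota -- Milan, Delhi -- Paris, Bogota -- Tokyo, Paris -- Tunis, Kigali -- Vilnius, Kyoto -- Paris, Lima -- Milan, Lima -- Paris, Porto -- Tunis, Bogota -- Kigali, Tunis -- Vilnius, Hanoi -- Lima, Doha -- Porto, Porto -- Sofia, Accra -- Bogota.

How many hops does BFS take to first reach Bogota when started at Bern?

2

Level 0: Bern
Level 1: Delhi, Kigali, Tokyo
Level 2: Bogota, Paris, Vilnius
Level 3: Accra, Kyoto, Lima, Milan, Porto, Tunis
Level 4: Doha, Hanoi, Sofia
Bogota first appears at level 2.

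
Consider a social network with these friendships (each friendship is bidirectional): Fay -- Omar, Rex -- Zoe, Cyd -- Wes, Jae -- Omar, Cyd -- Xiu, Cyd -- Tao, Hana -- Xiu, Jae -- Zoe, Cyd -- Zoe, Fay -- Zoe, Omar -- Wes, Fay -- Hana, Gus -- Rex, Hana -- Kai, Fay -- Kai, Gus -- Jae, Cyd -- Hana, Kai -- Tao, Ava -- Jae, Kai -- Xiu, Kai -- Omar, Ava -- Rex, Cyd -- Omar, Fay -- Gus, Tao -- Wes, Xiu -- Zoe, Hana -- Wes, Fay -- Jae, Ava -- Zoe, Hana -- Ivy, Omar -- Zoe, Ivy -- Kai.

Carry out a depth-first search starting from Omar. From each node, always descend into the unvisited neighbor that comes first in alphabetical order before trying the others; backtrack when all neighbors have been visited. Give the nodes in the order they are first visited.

Omar, Cyd, Hana, Fay, Gus, Jae, Ava, Rex, Zoe, Xiu, Kai, Ivy, Tao, Wes

Visit Omar
Omar → Cyd
Cyd → Hana
Hana → Fay
Fay → Gus
Gus → Jae
Jae → Ava
Ava → Rex
Rex → Zoe
Zoe → Xiu
Xiu → Kai
Kai → Ivy
Kai → Tao
Tao → Wes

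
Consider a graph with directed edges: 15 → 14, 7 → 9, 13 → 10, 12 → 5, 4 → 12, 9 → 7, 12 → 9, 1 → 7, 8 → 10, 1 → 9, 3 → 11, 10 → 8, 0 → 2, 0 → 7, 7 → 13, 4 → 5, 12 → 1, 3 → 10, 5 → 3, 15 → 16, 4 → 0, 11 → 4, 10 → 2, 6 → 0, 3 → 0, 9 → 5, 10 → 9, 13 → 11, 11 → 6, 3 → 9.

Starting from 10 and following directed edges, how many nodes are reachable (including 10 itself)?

14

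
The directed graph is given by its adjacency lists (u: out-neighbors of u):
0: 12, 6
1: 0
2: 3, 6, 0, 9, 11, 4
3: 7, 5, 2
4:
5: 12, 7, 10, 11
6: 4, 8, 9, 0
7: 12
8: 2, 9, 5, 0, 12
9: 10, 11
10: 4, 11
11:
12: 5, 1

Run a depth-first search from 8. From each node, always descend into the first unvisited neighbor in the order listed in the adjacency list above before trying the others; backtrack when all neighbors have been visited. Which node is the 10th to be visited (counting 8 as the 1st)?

Visit 8
8 → 2
2 → 3
3 → 7
7 → 12
12 → 5
5 → 10
10 → 4
10 → 11
12 → 1
1 → 0
0 → 6
6 → 9

Visit order: 8, 2, 3, 7, 12, 5, 10, 4, 11, 1, 0, 6, 9

1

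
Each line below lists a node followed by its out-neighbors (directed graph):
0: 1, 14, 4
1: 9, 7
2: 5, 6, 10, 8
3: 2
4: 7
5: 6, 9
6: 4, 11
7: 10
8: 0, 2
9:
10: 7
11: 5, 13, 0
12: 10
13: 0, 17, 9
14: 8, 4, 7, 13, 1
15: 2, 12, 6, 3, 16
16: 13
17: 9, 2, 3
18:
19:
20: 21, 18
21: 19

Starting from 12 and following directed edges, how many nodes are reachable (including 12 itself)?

3

BFS from 12 visits: 12, 10, 7
Reachable nodes: 3 of 22 total.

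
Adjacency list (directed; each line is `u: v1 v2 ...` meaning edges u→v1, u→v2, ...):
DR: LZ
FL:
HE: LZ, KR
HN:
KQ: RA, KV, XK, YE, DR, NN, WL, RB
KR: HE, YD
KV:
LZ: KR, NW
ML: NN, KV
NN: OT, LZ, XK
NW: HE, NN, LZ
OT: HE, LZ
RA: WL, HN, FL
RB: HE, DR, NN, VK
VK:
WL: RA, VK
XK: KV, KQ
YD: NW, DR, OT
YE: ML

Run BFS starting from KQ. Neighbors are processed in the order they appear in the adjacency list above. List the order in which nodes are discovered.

Visit KQ; enqueue RA, KV, XK, YE, DR, NN, WL, RB → queue [RA, KV, XK, YE, DR, NN, WL, RB]
Visit RA; enqueue HN, FL → queue [KV, XK, YE, DR, NN, WL, RB, HN, FL]
Visit KV → queue [XK, YE, DR, NN, WL, RB, HN, FL]
Visit XK → queue [YE, DR, NN, WL, RB, HN, FL]
Visit YE; enqueue ML → queue [DR, NN, WL, RB, HN, FL, ML]
Visit DR; enqueue LZ → queue [NN, WL, RB, HN, FL, ML, LZ]
Visit NN; enqueue OT → queue [WL, RB, HN, FL, ML, LZ, OT]
Visit WL; enqueue VK → queue [RB, HN, FL, ML, LZ, OT, VK]
Visit RB; enqueue HE → queue [HN, FL, ML, LZ, OT, VK, HE]
Visit HN → queue [FL, ML, LZ, OT, VK, HE]
Visit FL → queue [ML, LZ, OT, VK, HE]
Visit ML → queue [LZ, OT, VK, HE]
Visit LZ; enqueue KR, NW → queue [OT, VK, HE, KR, NW]
Visit OT → queue [VK, HE, KR, NW]
Visit VK → queue [HE, KR, NW]
Visit HE → queue [KR, NW]
Visit KR; enqueue YD → queue [NW, YD]
Visit NW → queue [YD]
Visit YD → queue []

KQ -> RA -> KV -> XK -> YE -> DR -> NN -> WL -> RB -> HN -> FL -> ML -> LZ -> OT -> VK -> HE -> KR -> NW -> YD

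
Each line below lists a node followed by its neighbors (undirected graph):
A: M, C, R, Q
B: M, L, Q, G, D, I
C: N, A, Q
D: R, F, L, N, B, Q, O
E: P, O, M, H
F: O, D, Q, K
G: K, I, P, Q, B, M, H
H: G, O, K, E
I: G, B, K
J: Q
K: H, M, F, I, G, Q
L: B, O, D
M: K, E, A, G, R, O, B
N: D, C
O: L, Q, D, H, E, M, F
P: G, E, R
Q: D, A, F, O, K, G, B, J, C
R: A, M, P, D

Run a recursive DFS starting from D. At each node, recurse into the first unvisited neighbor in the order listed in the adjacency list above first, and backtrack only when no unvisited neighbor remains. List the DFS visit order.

D → R → A → M → K → H → G → I → B → L → O → Q → F → J → C → N → E → P

Visit D
D → R
R → A
A → M
M → K
K → H
H → G
G → I
I → B
B → L
L → O
O → Q
Q → F
Q → J
Q → C
C → N
O → E
E → P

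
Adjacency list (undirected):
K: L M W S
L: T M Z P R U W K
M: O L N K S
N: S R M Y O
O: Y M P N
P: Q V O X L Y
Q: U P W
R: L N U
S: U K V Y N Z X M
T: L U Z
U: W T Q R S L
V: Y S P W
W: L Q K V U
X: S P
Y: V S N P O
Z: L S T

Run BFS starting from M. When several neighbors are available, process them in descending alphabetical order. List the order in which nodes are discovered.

M S O N L K Z Y X V U P R W T Q

Visit M; enqueue S, O, N, L, K → queue [S, O, N, L, K]
Visit S; enqueue Z, Y, X, V, U → queue [O, N, L, K, Z, Y, X, V, U]
Visit O; enqueue P → queue [N, L, K, Z, Y, X, V, U, P]
Visit N; enqueue R → queue [L, K, Z, Y, X, V, U, P, R]
Visit L; enqueue W, T → queue [K, Z, Y, X, V, U, P, R, W, T]
Visit K → queue [Z, Y, X, V, U, P, R, W, T]
Visit Z → queue [Y, X, V, U, P, R, W, T]
Visit Y → queue [X, V, U, P, R, W, T]
Visit X → queue [V, U, P, R, W, T]
Visit V → queue [U, P, R, W, T]
Visit U; enqueue Q → queue [P, R, W, T, Q]
Visit P → queue [R, W, T, Q]
Visit R → queue [W, T, Q]
Visit W → queue [T, Q]
Visit T → queue [Q]
Visit Q → queue []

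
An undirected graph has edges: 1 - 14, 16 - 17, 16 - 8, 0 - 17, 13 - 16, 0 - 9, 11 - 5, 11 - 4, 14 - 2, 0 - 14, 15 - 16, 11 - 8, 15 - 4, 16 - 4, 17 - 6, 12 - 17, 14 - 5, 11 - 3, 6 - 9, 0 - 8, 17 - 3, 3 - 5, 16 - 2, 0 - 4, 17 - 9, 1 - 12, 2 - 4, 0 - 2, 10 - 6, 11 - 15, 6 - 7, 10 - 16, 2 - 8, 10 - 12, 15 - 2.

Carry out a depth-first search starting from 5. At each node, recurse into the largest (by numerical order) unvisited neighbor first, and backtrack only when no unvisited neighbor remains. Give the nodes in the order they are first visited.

5, 14, 2, 16, 17, 12, 10, 6, 9, 0, 8, 11, 15, 4, 3, 7, 1, 13

Visit 5
5 → 14
14 → 2
2 → 16
16 → 17
17 → 12
12 → 10
10 → 6
6 → 9
9 → 0
0 → 8
8 → 11
11 → 15
15 → 4
11 → 3
6 → 7
12 → 1
16 → 13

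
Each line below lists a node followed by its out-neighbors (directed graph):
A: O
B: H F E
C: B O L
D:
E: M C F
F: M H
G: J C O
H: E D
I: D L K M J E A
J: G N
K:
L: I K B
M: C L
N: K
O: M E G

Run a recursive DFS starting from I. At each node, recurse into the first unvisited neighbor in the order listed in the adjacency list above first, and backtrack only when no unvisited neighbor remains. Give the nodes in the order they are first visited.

I, D, L, K, B, H, E, M, C, O, G, J, N, F, A

Visit I
I → D
I → L
L → K
L → B
B → H
H → E
E → M
M → C
C → O
O → G
G → J
J → N
E → F
I → A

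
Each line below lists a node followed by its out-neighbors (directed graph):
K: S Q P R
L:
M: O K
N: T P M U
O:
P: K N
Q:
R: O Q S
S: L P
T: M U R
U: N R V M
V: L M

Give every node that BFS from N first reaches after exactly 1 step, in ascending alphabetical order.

M, P, T, U

Level 0: N
Level 1: M, P, T, U
Level 2: K, O, R, V
Level 3: L, Q, S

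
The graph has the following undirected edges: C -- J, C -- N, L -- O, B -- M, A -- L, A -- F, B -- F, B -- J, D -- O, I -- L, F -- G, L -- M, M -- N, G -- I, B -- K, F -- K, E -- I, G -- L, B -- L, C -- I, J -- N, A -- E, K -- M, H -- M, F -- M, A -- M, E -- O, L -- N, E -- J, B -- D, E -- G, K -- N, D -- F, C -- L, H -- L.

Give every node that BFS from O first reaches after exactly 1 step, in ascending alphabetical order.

D, E, L

Level 0: O
Level 1: D, E, L
Level 2: A, B, C, F, G, H, I, J, M, N
Level 3: K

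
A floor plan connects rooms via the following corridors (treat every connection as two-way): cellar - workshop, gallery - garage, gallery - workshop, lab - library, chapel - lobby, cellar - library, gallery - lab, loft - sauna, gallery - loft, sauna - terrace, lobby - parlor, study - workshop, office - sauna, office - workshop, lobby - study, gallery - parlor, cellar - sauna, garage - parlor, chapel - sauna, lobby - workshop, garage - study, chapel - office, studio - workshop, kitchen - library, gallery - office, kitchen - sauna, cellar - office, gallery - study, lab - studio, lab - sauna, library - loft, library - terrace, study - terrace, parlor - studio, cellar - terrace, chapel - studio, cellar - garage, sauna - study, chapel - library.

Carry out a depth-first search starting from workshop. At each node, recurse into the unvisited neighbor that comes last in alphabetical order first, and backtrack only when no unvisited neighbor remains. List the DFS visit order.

workshop, study, terrace, sauna, office, gallery, parlor, studio, lab, library, loft, kitchen, chapel, lobby, cellar, garage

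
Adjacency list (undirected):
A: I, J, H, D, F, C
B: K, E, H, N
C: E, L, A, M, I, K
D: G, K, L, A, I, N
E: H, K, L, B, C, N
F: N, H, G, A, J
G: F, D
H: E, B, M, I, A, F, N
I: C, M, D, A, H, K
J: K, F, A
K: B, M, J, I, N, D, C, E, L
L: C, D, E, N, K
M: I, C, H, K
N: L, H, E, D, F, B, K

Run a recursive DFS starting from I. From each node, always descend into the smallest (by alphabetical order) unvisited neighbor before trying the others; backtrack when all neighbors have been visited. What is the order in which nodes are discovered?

I -> A -> C -> E -> B -> H -> F -> G -> D -> K -> J -> L -> N -> M

Visit I
I → A
A → C
C → E
E → B
B → H
H → F
F → G
G → D
D → K
K → J
K → L
L → N
K → M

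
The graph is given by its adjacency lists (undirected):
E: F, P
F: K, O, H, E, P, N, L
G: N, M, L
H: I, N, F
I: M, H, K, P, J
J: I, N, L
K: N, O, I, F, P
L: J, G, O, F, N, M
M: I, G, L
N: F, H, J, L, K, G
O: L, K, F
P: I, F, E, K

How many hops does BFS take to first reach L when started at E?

Level 0: E
Level 1: F, P
Level 2: H, I, K, L, N, O
Level 3: G, J, M
L first appears at level 2.

2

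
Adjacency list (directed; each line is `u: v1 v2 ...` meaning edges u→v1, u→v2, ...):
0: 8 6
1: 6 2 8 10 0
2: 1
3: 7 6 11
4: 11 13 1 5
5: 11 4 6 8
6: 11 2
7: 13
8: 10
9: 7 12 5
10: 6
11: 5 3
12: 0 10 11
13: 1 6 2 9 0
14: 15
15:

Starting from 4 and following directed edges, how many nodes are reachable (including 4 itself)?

BFS from 4 visits: 4, 11, 13, 1, 5, 3, 6, 2, 9, 0, 8, 10, 7, 12
Reachable nodes: 14 of 16 total.

14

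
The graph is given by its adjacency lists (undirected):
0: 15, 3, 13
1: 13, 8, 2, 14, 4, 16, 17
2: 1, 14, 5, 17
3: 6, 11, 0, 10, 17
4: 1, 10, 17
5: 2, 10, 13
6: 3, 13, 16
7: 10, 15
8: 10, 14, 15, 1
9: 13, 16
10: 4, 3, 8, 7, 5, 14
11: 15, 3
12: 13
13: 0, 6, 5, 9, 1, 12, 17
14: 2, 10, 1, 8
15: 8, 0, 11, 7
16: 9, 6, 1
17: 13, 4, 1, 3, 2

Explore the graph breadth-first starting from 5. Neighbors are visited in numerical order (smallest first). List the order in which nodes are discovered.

5 -> 2 -> 10 -> 13 -> 1 -> 14 -> 17 -> 3 -> 4 -> 7 -> 8 -> 0 -> 6 -> 9 -> 12 -> 16 -> 11 -> 15

Visit 5; enqueue 2, 10, 13 → queue [2, 10, 13]
Visit 2; enqueue 1, 14, 17 → queue [10, 13, 1, 14, 17]
Visit 10; enqueue 3, 4, 7, 8 → queue [13, 1, 14, 17, 3, 4, 7, 8]
Visit 13; enqueue 0, 6, 9, 12 → queue [1, 14, 17, 3, 4, 7, 8, 0, 6, 9, 12]
Visit 1; enqueue 16 → queue [14, 17, 3, 4, 7, 8, 0, 6, 9, 12, 16]
Visit 14 → queue [17, 3, 4, 7, 8, 0, 6, 9, 12, 16]
Visit 17 → queue [3, 4, 7, 8, 0, 6, 9, 12, 16]
Visit 3; enqueue 11 → queue [4, 7, 8, 0, 6, 9, 12, 16, 11]
Visit 4 → queue [7, 8, 0, 6, 9, 12, 16, 11]
Visit 7; enqueue 15 → queue [8, 0, 6, 9, 12, 16, 11, 15]
Visit 8 → queue [0, 6, 9, 12, 16, 11, 15]
Visit 0 → queue [6, 9, 12, 16, 11, 15]
Visit 6 → queue [9, 12, 16, 11, 15]
Visit 9 → queue [12, 16, 11, 15]
Visit 12 → queue [16, 11, 15]
Visit 16 → queue [11, 15]
Visit 11 → queue [15]
Visit 15 → queue []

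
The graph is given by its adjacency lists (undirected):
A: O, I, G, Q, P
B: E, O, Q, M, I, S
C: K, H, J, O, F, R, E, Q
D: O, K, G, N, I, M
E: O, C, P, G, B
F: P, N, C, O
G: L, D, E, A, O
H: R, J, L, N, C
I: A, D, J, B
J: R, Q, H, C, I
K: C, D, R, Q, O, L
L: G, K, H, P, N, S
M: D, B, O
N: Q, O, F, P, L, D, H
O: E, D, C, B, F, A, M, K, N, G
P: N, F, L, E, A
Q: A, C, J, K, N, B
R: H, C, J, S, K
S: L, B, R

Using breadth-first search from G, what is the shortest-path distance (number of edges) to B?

Level 0: G
Level 1: A, D, E, L, O
Level 2: B, C, F, H, I, K, M, N, P, Q, S
Level 3: J, R
B first appears at level 2.

2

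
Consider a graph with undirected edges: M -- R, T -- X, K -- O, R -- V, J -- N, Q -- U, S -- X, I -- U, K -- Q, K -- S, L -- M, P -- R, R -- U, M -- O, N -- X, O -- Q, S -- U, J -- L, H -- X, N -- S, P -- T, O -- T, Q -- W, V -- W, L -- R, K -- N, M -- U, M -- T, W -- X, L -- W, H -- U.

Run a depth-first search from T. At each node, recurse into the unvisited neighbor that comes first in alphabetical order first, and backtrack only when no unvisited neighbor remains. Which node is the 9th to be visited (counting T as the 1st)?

Visit T
T → M
M → L
L → J
J → N
N → K
K → O
O → Q
Q → U
U → H
H → X
X → S
X → W
W → V
V → R
R → P
U → I

Visit order: T, M, L, J, N, K, O, Q, U, H, X, S, W, V, R, P, I

U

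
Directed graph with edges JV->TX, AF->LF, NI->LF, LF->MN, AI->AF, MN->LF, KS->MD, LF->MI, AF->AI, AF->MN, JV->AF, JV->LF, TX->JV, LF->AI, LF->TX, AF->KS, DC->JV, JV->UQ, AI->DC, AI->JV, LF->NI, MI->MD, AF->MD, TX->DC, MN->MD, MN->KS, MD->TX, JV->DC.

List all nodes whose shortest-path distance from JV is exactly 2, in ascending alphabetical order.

AI, KS, MD, MI, MN, NI

Level 0: JV
Level 1: AF, DC, LF, TX, UQ
Level 2: AI, KS, MD, MI, MN, NI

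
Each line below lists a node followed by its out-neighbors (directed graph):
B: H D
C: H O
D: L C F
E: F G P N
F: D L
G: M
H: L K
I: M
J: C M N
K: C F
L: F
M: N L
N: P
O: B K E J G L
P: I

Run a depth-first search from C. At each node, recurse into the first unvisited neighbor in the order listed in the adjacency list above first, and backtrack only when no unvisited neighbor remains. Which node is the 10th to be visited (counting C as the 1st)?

Visit C
C → H
H → L
L → F
F → D
H → K
C → O
O → B
O → E
E → G
G → M
M → N
N → P
P → I
O → J

Visit order: C, H, L, F, D, K, O, B, E, G, M, N, P, I, J

G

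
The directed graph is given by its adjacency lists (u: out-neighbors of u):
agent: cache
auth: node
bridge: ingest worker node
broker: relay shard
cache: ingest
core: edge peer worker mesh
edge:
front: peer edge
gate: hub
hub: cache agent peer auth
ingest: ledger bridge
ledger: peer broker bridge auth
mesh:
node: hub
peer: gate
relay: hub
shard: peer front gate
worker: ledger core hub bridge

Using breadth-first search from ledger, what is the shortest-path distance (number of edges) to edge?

Level 0: ledger
Level 1: auth, bridge, broker, peer
Level 2: gate, ingest, node, relay, shard, worker
Level 3: core, front, hub
Level 4: agent, cache, edge, mesh
edge first appears at level 4.

4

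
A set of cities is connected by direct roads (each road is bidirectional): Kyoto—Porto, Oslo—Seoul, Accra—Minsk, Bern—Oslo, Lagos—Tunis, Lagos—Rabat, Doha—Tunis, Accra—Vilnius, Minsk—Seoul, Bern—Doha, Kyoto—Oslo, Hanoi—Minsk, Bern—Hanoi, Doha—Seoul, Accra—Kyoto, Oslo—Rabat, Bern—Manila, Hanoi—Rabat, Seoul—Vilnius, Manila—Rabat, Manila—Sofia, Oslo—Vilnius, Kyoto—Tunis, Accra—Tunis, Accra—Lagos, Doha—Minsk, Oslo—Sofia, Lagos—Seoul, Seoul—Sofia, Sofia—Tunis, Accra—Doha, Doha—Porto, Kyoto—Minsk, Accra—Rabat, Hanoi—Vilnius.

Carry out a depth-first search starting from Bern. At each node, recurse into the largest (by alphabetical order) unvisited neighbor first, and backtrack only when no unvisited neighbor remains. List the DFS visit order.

Bern → Oslo → Vilnius → Seoul → Sofia → Tunis → Lagos → Rabat → Manila → Hanoi → Minsk → Kyoto → Porto → Doha → Accra

Visit Bern
Bern → Oslo
Oslo → Vilnius
Vilnius → Seoul
Seoul → Sofia
Sofia → Tunis
Tunis → Lagos
Lagos → Rabat
Rabat → Manila
Rabat → Hanoi
Hanoi → Minsk
Minsk → Kyoto
Kyoto → Porto
Porto → Doha
Doha → Accra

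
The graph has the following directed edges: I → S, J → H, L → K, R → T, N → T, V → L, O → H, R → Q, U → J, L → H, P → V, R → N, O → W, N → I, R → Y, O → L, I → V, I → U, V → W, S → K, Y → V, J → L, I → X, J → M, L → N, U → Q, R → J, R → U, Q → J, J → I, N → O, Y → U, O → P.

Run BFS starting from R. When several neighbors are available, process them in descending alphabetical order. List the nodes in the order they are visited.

R → Y → U → T → Q → N → J → V → O → I → M → L → H → W → P → X → S → K

Visit R; enqueue Y, U, T, Q, N, J → queue [Y, U, T, Q, N, J]
Visit Y; enqueue V → queue [U, T, Q, N, J, V]
Visit U → queue [T, Q, N, J, V]
Visit T → queue [Q, N, J, V]
Visit Q → queue [N, J, V]
Visit N; enqueue O, I → queue [J, V, O, I]
Visit J; enqueue M, L, H → queue [V, O, I, M, L, H]
Visit V; enqueue W → queue [O, I, M, L, H, W]
Visit O; enqueue P → queue [I, M, L, H, W, P]
Visit I; enqueue X, S → queue [M, L, H, W, P, X, S]
Visit M → queue [L, H, W, P, X, S]
Visit L; enqueue K → queue [H, W, P, X, S, K]
Visit H → queue [W, P, X, S, K]
Visit W → queue [P, X, S, K]
Visit P → queue [X, S, K]
Visit X → queue [S, K]
Visit S → queue [K]
Visit K → queue []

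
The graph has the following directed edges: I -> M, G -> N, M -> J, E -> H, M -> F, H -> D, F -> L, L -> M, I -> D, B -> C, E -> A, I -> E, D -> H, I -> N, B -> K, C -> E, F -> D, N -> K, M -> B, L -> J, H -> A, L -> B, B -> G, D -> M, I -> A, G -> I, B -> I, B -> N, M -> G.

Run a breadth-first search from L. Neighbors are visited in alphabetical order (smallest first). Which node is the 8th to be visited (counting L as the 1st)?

Visit L; enqueue B, J, M → queue [B, J, M]
Visit B; enqueue C, G, I, K, N → queue [J, M, C, G, I, K, N]
Visit J → queue [M, C, G, I, K, N]
Visit M; enqueue F → queue [C, G, I, K, N, F]
Visit C; enqueue E → queue [G, I, K, N, F, E]
Visit G → queue [I, K, N, F, E]
Visit I; enqueue A, D → queue [K, N, F, E, A, D]
Visit K → queue [N, F, E, A, D]
Visit N → queue [F, E, A, D]
Visit F → queue [E, A, D]
Visit E; enqueue H → queue [A, D, H]
Visit A → queue [D, H]
Visit D → queue [H]
Visit H → queue []

Visit order: L, B, J, M, C, G, I, K, N, F, E, A, D, H

K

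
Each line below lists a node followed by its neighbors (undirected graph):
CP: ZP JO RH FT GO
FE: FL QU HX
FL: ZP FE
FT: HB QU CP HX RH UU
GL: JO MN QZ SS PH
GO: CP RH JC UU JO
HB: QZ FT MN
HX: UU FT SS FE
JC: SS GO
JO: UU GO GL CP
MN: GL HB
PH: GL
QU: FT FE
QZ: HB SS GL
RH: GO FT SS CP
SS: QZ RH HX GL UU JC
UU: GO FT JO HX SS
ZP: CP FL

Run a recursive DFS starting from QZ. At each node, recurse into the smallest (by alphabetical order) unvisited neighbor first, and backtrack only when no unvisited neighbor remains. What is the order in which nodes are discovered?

Visit QZ
QZ → GL
GL → JO
JO → CP
CP → FT
FT → HB
HB → MN
FT → HX
HX → FE
FE → FL
FL → ZP
FE → QU
HX → SS
SS → JC
JC → GO
GO → RH
GO → UU
GL → PH

QZ, GL, JO, CP, FT, HB, MN, HX, FE, FL, ZP, QU, SS, JC, GO, RH, UU, PH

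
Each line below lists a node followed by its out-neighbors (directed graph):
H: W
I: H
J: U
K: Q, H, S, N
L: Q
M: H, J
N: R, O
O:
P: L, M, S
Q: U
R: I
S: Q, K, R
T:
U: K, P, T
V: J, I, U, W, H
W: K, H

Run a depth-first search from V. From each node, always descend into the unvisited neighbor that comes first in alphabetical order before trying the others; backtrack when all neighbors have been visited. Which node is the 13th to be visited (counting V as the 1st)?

Visit V
V → H
H → W
W → K
K → N
N → O
N → R
R → I
K → Q
Q → U
U → P
P → L
P → M
M → J
P → S
U → T

Visit order: V, H, W, K, N, O, R, I, Q, U, P, L, M, J, S, T

M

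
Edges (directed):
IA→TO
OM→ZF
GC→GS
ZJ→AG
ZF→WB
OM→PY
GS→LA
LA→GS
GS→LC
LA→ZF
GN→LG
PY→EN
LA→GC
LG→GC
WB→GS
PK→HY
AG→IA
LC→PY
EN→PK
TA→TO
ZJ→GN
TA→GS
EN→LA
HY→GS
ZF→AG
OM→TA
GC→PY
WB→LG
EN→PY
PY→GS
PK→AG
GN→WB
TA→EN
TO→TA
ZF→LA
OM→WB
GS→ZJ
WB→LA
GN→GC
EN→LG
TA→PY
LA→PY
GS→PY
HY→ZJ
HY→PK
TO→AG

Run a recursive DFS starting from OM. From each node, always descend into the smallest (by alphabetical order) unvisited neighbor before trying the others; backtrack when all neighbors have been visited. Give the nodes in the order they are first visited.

Visit OM
OM → PY
PY → EN
EN → LA
LA → GC
GC → GS
GS → LC
GS → ZJ
ZJ → AG
AG → IA
IA → TO
TO → TA
ZJ → GN
GN → LG
GN → WB
LA → ZF
EN → PK
PK → HY

OM, PY, EN, LA, GC, GS, LC, ZJ, AG, IA, TO, TA, GN, LG, WB, ZF, PK, HY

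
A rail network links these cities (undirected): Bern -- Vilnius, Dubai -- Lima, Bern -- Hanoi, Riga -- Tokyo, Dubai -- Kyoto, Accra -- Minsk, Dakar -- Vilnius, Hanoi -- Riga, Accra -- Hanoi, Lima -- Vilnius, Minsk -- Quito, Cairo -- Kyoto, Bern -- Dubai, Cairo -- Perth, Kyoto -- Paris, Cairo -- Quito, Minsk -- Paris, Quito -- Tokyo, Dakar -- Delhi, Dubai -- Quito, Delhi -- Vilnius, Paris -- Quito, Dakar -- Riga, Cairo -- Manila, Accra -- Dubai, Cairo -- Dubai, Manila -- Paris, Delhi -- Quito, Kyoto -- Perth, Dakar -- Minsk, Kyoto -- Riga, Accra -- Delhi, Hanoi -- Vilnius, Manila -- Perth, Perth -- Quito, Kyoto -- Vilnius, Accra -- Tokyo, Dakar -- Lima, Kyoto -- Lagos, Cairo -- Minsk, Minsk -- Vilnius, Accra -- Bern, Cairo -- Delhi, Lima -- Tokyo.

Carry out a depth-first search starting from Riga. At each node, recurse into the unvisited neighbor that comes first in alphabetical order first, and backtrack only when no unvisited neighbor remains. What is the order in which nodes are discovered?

Riga -> Dakar -> Delhi -> Accra -> Bern -> Dubai -> Cairo -> Kyoto -> Lagos -> Paris -> Manila -> Perth -> Quito -> Minsk -> Vilnius -> Hanoi -> Lima -> Tokyo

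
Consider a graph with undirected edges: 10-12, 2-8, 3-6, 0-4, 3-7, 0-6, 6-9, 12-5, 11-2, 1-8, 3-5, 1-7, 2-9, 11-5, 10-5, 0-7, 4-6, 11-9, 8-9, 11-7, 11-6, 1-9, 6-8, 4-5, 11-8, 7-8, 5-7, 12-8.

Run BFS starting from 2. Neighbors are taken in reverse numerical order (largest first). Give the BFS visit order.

Visit 2; enqueue 11, 9, 8 → queue [11, 9, 8]
Visit 11; enqueue 7, 6, 5 → queue [9, 8, 7, 6, 5]
Visit 9; enqueue 1 → queue [8, 7, 6, 5, 1]
Visit 8; enqueue 12 → queue [7, 6, 5, 1, 12]
Visit 7; enqueue 3, 0 → queue [6, 5, 1, 12, 3, 0]
Visit 6; enqueue 4 → queue [5, 1, 12, 3, 0, 4]
Visit 5; enqueue 10 → queue [1, 12, 3, 0, 4, 10]
Visit 1 → queue [12, 3, 0, 4, 10]
Visit 12 → queue [3, 0, 4, 10]
Visit 3 → queue [0, 4, 10]
Visit 0 → queue [4, 10]
Visit 4 → queue [10]
Visit 10 → queue []

2 11 9 8 7 6 5 1 12 3 0 4 10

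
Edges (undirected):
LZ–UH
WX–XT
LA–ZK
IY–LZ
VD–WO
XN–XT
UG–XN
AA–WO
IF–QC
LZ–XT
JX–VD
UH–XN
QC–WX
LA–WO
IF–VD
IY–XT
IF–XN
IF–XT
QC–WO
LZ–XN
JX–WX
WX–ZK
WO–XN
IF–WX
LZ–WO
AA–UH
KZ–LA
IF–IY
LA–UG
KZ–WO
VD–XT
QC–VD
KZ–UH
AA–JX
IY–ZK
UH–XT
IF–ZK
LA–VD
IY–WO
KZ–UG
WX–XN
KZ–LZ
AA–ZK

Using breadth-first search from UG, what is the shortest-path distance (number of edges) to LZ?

Level 0: UG
Level 1: KZ, LA, XN
Level 2: IF, LZ, UH, VD, WO, WX, XT, ZK
Level 3: AA, IY, JX, QC
LZ first appears at level 2.

2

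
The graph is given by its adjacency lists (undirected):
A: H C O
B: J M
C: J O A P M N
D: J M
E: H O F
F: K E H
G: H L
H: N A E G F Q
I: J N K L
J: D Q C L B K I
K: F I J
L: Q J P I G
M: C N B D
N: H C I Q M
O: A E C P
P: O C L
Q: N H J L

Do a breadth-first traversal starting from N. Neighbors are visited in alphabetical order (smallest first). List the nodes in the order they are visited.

N, C, H, I, M, Q, A, J, O, P, E, F, G, K, L, B, D

Visit N; enqueue C, H, I, M, Q → queue [C, H, I, M, Q]
Visit C; enqueue A, J, O, P → queue [H, I, M, Q, A, J, O, P]
Visit H; enqueue E, F, G → queue [I, M, Q, A, J, O, P, E, F, G]
Visit I; enqueue K, L → queue [M, Q, A, J, O, P, E, F, G, K, L]
Visit M; enqueue B, D → queue [Q, A, J, O, P, E, F, G, K, L, B, D]
Visit Q → queue [A, J, O, P, E, F, G, K, L, B, D]
Visit A → queue [J, O, P, E, F, G, K, L, B, D]
Visit J → queue [O, P, E, F, G, K, L, B, D]
Visit O → queue [P, E, F, G, K, L, B, D]
Visit P → queue [E, F, G, K, L, B, D]
Visit E → queue [F, G, K, L, B, D]
Visit F → queue [G, K, L, B, D]
Visit G → queue [K, L, B, D]
Visit K → queue [L, B, D]
Visit L → queue [B, D]
Visit B → queue [D]
Visit D → queue []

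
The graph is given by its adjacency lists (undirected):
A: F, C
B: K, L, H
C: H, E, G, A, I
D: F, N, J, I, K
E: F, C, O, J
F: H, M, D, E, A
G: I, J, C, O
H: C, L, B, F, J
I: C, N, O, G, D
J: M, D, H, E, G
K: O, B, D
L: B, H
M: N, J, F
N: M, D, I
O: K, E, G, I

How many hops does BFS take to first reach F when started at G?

Level 0: G
Level 1: C, I, J, O
Level 2: A, D, E, H, K, M, N
Level 3: B, F, L
F first appears at level 3.

3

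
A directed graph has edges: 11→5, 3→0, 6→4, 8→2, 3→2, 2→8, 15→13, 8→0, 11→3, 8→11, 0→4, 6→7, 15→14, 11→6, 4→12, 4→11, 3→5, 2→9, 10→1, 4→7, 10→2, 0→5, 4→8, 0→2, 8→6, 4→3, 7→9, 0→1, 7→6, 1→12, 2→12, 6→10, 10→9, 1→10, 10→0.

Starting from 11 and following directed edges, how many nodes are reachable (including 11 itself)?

13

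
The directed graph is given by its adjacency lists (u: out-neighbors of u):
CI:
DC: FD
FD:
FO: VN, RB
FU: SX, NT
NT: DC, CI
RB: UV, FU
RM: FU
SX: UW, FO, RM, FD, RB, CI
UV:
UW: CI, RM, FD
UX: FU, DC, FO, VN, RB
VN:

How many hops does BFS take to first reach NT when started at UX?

Level 0: UX
Level 1: DC, FO, FU, RB, VN
Level 2: FD, NT, SX, UV
Level 3: CI, RM, UW
NT first appears at level 2.

2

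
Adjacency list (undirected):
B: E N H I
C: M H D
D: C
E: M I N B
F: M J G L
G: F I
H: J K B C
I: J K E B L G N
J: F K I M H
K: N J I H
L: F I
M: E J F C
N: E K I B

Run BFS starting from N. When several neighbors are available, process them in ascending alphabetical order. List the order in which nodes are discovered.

Visit N; enqueue B, E, I, K → queue [B, E, I, K]
Visit B; enqueue H → queue [E, I, K, H]
Visit E; enqueue M → queue [I, K, H, M]
Visit I; enqueue G, J, L → queue [K, H, M, G, J, L]
Visit K → queue [H, M, G, J, L]
Visit H; enqueue C → queue [M, G, J, L, C]
Visit M; enqueue F → queue [G, J, L, C, F]
Visit G → queue [J, L, C, F]
Visit J → queue [L, C, F]
Visit L → queue [C, F]
Visit C; enqueue D → queue [F, D]
Visit F → queue [D]
Visit D → queue []

N B E I K H M G J L C F D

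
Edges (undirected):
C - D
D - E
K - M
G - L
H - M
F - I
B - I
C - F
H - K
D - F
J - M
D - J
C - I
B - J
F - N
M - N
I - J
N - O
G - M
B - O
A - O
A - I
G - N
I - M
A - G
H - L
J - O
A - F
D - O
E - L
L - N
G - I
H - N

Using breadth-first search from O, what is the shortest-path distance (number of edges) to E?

2

Level 0: O
Level 1: A, B, D, J, N
Level 2: C, E, F, G, H, I, L, M
Level 3: K
E first appears at level 2.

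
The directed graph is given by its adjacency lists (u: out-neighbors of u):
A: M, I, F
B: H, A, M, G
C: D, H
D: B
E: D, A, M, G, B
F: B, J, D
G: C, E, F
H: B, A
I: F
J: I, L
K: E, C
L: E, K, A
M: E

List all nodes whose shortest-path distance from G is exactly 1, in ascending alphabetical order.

Level 0: G
Level 1: C, E, F
Level 2: A, B, D, H, J, M
Level 3: I, L
Level 4: K

C, E, F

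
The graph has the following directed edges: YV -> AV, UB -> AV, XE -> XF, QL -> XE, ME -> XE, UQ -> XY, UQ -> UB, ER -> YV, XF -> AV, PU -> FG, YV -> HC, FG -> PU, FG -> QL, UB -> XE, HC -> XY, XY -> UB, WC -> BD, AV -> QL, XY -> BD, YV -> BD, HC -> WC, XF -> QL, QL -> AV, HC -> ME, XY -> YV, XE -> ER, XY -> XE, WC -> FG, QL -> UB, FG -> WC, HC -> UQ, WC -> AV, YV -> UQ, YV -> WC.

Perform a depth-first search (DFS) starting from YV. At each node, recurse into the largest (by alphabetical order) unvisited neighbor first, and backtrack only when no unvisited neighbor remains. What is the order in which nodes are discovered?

YV WC FG QL XE XF AV ER UB PU BD UQ XY HC ME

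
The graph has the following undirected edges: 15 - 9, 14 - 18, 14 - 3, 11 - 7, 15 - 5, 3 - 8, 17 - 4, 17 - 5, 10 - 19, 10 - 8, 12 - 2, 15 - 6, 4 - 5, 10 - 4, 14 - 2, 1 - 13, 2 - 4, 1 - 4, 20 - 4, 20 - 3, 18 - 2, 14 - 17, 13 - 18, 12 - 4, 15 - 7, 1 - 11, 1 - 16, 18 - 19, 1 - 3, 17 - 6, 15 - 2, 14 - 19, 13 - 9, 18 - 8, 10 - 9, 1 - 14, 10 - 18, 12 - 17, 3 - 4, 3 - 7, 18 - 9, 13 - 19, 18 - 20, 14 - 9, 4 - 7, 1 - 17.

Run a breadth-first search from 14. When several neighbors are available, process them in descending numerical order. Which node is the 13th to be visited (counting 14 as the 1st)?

12

Visit 14; enqueue 19, 18, 17, 9, 3, 2, 1 → queue [19, 18, 17, 9, 3, 2, 1]
Visit 19; enqueue 13, 10 → queue [18, 17, 9, 3, 2, 1, 13, 10]
Visit 18; enqueue 20, 8 → queue [17, 9, 3, 2, 1, 13, 10, 20, 8]
Visit 17; enqueue 12, 6, 5, 4 → queue [9, 3, 2, 1, 13, 10, 20, 8, 12, 6, 5, 4]
Visit 9; enqueue 15 → queue [3, 2, 1, 13, 10, 20, 8, 12, 6, 5, 4, 15]
Visit 3; enqueue 7 → queue [2, 1, 13, 10, 20, 8, 12, 6, 5, 4, 15, 7]
Visit 2 → queue [1, 13, 10, 20, 8, 12, 6, 5, 4, 15, 7]
Visit 1; enqueue 16, 11 → queue [13, 10, 20, 8, 12, 6, 5, 4, 15, 7, 16, 11]
Visit 13 → queue [10, 20, 8, 12, 6, 5, 4, 15, 7, 16, 11]
Visit 10 → queue [20, 8, 12, 6, 5, 4, 15, 7, 16, 11]
Visit 20 → queue [8, 12, 6, 5, 4, 15, 7, 16, 11]
Visit 8 → queue [12, 6, 5, 4, 15, 7, 16, 11]
Visit 12 → queue [6, 5, 4, 15, 7, 16, 11]
Visit 6 → queue [5, 4, 15, 7, 16, 11]
Visit 5 → queue [4, 15, 7, 16, 11]
Visit 4 → queue [15, 7, 16, 11]
Visit 15 → queue [7, 16, 11]
Visit 7 → queue [16, 11]
Visit 16 → queue [11]
Visit 11 → queue []

Visit order: 14, 19, 18, 17, 9, 3, 2, 1, 13, 10, 20, 8, 12, 6, 5, 4, 15, 7, 16, 11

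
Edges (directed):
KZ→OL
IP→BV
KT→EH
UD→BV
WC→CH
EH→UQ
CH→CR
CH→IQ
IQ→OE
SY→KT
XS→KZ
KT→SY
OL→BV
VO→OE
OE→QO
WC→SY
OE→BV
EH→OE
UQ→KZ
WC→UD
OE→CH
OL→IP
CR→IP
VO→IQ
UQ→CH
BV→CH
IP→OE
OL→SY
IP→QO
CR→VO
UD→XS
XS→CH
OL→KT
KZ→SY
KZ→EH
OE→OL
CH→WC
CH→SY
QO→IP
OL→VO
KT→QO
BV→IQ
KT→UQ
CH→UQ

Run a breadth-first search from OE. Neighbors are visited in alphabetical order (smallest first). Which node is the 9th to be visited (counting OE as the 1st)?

Visit OE; enqueue BV, CH, OL, QO → queue [BV, CH, OL, QO]
Visit BV; enqueue IQ → queue [CH, OL, QO, IQ]
Visit CH; enqueue CR, SY, UQ, WC → queue [OL, QO, IQ, CR, SY, UQ, WC]
Visit OL; enqueue IP, KT, VO → queue [QO, IQ, CR, SY, UQ, WC, IP, KT, VO]
Visit QO → queue [IQ, CR, SY, UQ, WC, IP, KT, VO]
Visit IQ → queue [CR, SY, UQ, WC, IP, KT, VO]
Visit CR → queue [SY, UQ, WC, IP, KT, VO]
Visit SY → queue [UQ, WC, IP, KT, VO]
Visit UQ; enqueue KZ → queue [WC, IP, KT, VO, KZ]
Visit WC; enqueue UD → queue [IP, KT, VO, KZ, UD]
Visit IP → queue [KT, VO, KZ, UD]
Visit KT; enqueue EH → queue [VO, KZ, UD, EH]
Visit VO → queue [KZ, UD, EH]
Visit KZ → queue [UD, EH]
Visit UD; enqueue XS → queue [EH, XS]
Visit EH → queue [XS]
Visit XS → queue []

Visit order: OE, BV, CH, OL, QO, IQ, CR, SY, UQ, WC, IP, KT, VO, KZ, UD, EH, XS

UQ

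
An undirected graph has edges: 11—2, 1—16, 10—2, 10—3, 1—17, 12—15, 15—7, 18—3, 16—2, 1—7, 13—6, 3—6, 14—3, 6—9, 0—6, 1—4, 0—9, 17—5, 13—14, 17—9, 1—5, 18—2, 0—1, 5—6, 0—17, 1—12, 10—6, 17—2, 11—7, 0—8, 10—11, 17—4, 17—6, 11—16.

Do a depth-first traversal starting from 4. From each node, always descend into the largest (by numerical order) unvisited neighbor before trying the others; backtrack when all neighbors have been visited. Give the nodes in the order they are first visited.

4 17 9 6 13 14 3 18 2 16 11 10 7 15 12 1 5 0 8

Visit 4
4 → 17
17 → 9
9 → 6
6 → 13
13 → 14
14 → 3
3 → 18
18 → 2
2 → 16
16 → 11
11 → 10
11 → 7
7 → 15
15 → 12
12 → 1
1 → 5
1 → 0
0 → 8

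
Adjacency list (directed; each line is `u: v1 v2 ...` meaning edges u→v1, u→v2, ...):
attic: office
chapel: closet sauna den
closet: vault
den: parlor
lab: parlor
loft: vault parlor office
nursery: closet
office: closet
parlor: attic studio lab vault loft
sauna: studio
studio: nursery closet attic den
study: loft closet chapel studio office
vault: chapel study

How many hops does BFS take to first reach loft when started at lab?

2

Level 0: lab
Level 1: parlor
Level 2: attic, loft, studio, vault
Level 3: chapel, closet, den, nursery, office, study
Level 4: sauna
loft first appears at level 2.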